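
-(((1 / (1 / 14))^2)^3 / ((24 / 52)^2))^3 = -32194729615837333205979136 / 729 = -44162866414042981078160.68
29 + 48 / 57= 567 / 19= 29.84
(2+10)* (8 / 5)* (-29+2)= -2592 / 5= -518.40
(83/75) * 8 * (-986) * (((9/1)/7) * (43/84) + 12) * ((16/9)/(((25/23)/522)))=-2889124949888/30625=-94338773.87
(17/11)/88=0.02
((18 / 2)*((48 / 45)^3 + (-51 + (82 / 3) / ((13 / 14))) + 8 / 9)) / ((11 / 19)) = -16223663 / 53625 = -302.54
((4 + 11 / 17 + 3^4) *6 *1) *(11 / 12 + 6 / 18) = 10920 / 17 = 642.35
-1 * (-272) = 272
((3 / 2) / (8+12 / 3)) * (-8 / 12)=-1 / 12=-0.08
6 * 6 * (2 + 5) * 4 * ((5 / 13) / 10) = 504 / 13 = 38.77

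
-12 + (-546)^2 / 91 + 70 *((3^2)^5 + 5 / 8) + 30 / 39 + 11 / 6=645331495 / 156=4136740.35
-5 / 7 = -0.71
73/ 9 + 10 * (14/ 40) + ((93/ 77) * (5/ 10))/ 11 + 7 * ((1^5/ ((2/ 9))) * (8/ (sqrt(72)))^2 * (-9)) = -1832066/ 7623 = -240.33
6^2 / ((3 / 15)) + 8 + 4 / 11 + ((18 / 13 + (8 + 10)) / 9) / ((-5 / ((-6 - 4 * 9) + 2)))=205.59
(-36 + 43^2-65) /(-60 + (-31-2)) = -1748 /93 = -18.80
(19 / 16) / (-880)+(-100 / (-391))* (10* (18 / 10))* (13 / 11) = 29944571 / 5505280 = 5.44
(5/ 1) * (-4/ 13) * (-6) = 120/ 13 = 9.23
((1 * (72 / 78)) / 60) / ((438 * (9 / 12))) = 2 / 42705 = 0.00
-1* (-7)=7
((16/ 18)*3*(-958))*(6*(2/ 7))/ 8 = -3832/ 7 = -547.43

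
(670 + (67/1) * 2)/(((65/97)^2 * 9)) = 198.94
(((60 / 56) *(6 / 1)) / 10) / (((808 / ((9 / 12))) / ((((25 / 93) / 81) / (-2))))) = -25 / 25248384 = -0.00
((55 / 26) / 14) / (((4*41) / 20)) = 275 / 14924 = 0.02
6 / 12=1 / 2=0.50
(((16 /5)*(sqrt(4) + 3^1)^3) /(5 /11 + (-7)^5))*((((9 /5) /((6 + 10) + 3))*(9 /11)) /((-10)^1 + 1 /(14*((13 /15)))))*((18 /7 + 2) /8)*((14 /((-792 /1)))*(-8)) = 8736 /581183647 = 0.00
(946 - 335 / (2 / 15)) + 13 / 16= -25051 / 16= -1565.69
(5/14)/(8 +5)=5/182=0.03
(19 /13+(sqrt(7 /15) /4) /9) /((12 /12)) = sqrt(105) /540+19 /13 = 1.48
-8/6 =-4/3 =-1.33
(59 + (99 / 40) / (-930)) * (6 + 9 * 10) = 4389402 / 775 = 5663.74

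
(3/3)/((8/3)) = 3/8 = 0.38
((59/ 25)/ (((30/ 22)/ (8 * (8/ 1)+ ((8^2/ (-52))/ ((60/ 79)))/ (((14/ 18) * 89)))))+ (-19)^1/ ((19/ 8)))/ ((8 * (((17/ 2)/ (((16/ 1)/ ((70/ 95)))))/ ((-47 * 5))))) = -2785981521448/ 361417875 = -7708.48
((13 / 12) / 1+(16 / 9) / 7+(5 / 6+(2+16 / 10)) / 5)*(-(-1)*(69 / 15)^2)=7411819 / 157500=47.06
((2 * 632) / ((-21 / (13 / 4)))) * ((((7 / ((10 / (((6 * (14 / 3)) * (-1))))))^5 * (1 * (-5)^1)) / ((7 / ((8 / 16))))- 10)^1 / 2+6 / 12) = -101041477.08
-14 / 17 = -0.82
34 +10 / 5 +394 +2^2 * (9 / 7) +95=3711 / 7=530.14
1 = 1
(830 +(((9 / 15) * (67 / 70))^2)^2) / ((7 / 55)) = 137025017148811 / 21008750000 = 6522.28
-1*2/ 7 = -2/ 7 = -0.29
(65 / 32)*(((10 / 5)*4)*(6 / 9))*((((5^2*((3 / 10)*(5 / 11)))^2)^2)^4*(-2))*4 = -21715624141506850719451904296875 / 752840374084766285824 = -28844925018.68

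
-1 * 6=-6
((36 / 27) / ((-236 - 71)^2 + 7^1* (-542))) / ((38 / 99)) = 66 / 1718645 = 0.00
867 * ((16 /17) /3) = 272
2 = 2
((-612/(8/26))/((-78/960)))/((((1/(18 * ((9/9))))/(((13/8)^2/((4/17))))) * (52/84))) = 31953285/4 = 7988321.25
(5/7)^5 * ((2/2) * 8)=25000/16807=1.49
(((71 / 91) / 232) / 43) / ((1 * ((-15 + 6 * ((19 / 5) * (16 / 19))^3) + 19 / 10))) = 8875 / 20823937316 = 0.00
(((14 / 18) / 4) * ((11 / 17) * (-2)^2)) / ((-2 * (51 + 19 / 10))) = -385 / 80937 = -0.00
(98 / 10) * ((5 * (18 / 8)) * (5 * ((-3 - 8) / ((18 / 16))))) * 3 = -16170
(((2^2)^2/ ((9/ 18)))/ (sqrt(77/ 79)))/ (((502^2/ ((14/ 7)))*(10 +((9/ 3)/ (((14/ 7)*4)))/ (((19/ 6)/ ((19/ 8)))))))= 512*sqrt(6083)/ 1596004333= 0.00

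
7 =7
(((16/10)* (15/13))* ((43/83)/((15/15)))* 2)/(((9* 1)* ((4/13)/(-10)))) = -1720/249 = -6.91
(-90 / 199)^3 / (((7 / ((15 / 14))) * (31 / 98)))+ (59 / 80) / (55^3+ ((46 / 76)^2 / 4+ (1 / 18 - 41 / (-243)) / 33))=-421290342686782775511 / 9412969483647742298335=-0.04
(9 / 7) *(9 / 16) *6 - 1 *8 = -205 / 56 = -3.66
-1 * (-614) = 614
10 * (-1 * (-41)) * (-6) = -2460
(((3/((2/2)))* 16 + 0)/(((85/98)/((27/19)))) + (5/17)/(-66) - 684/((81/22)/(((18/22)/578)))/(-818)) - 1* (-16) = 94.64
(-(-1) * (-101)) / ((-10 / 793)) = 80093 / 10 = 8009.30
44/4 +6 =17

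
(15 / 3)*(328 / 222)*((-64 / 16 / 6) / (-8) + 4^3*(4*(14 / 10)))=881869 / 333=2648.26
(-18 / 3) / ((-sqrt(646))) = 3 * sqrt(646) / 323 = 0.24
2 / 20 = 1 / 10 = 0.10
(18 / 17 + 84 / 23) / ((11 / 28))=51576 / 4301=11.99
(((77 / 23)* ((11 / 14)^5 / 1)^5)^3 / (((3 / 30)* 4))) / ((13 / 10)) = 42322318483170783019107974042700029450915286485371346803433707313024165743615677025 / 42018003817084701393016616719935704658172937860544381058551971441807570126433505381449728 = 0.00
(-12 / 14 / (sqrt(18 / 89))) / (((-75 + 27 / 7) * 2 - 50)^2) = -7 * sqrt(178) / 1811716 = -0.00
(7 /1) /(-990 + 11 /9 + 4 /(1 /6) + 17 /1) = -63 /8530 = -0.01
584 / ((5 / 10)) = 1168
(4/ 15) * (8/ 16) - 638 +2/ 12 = -637.70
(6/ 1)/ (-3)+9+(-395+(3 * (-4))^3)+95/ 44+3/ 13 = -1208985/ 572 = -2113.61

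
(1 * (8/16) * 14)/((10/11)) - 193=-1853/10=-185.30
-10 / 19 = -0.53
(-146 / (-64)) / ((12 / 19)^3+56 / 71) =35550197 / 16217344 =2.19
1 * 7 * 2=14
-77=-77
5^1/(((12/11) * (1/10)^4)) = 137500/3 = 45833.33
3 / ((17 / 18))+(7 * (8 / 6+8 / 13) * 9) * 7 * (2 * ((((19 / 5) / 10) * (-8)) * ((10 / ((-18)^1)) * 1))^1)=9633346 / 3315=2905.99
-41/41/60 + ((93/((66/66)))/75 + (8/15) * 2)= 229/100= 2.29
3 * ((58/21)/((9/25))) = 1450/63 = 23.02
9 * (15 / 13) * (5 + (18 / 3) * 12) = 10395 / 13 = 799.62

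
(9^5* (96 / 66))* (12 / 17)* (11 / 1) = 11337408 / 17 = 666906.35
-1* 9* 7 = -63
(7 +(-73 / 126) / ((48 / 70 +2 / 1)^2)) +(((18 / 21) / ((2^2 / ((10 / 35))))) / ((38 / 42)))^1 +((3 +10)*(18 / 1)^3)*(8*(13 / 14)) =11913830376029 / 21153384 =563211.56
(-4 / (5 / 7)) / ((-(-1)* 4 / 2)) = -14 / 5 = -2.80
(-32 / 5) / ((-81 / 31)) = 992 / 405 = 2.45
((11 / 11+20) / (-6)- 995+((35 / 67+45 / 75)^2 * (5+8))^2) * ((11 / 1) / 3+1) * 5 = -42922724359753 / 2518890125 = -17040.33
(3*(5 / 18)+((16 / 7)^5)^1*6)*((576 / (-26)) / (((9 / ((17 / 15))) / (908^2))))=-862904406.14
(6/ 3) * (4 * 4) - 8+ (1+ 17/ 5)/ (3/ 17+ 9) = 9547/ 390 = 24.48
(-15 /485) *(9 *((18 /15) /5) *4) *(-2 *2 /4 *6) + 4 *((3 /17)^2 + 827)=2319540032 /700825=3309.73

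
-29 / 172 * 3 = -87 / 172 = -0.51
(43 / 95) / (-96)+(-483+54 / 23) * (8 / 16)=-50411789 / 209760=-240.33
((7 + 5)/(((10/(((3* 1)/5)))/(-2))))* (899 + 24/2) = -32796/25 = -1311.84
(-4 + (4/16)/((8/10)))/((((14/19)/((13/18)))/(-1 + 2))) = -14573/4032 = -3.61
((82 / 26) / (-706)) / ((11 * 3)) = -41 / 302874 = -0.00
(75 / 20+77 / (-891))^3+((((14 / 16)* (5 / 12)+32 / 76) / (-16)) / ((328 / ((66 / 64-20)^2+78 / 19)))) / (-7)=11357687609707922809 / 230942604785614848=49.18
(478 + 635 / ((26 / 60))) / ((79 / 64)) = 1616896 / 1027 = 1574.39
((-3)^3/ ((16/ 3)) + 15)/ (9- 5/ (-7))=1113/ 1088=1.02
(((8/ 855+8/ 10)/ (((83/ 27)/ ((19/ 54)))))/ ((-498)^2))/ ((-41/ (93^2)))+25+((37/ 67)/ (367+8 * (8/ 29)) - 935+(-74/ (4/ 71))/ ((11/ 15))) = -90305223708941894/ 33432325852365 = -2701.13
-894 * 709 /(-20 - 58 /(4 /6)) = 5923.79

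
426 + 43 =469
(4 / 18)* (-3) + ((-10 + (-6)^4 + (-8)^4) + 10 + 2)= 16180 / 3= 5393.33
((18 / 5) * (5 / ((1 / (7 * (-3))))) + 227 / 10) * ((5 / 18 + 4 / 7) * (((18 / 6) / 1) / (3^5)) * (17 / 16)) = -6462907 / 1632960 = -3.96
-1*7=-7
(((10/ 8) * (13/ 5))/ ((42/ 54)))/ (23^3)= 117/ 340676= 0.00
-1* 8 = -8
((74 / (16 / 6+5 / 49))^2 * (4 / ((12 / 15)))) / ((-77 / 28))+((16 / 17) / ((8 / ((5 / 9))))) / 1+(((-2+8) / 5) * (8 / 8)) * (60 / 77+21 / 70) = -46237995841 / 35637525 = -1297.45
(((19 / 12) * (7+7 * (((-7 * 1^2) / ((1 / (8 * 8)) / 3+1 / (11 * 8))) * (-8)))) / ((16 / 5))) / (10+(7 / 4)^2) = 118307 / 132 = 896.27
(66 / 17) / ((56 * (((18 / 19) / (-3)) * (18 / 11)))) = -2299 / 17136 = -0.13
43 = 43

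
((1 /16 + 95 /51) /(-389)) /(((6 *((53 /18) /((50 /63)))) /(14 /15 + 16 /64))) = -557705 /2119757472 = -0.00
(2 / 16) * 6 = 3 / 4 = 0.75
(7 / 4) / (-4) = -7 / 16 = -0.44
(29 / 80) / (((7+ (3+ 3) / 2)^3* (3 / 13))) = 377 / 240000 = 0.00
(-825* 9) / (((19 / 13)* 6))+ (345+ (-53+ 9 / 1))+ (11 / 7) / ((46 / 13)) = -1667970 / 3059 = -545.27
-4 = -4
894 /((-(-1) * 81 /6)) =596 /9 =66.22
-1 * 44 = -44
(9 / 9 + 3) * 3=12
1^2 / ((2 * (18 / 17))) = 0.47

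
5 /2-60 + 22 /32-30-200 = -286.81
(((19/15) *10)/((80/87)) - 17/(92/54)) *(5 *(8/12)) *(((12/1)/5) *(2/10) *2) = 6986/575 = 12.15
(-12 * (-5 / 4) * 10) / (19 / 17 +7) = 425 / 23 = 18.48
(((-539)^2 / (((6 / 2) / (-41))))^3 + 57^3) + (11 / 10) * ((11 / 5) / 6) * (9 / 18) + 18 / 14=-2365986144169543474081777 / 37800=-62592226036231308838.14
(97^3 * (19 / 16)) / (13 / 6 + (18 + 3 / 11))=30118209 / 568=53025.02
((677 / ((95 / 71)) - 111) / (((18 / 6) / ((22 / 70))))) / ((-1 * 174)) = -206371 / 867825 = -0.24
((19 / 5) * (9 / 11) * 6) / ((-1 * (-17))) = 1026 / 935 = 1.10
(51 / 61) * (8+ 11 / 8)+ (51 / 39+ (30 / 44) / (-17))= 10802347 / 1186328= 9.11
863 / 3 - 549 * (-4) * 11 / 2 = 37097 / 3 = 12365.67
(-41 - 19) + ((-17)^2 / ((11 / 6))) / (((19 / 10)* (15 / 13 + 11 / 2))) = -1718580 / 36157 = -47.53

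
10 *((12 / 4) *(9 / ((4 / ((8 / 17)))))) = 540 / 17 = 31.76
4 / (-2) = -2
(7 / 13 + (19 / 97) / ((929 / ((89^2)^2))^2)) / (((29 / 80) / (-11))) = -855656943323088584480 / 31560546329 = -27111601123.86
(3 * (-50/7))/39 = -50/91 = -0.55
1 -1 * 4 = -3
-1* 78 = -78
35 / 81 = 0.43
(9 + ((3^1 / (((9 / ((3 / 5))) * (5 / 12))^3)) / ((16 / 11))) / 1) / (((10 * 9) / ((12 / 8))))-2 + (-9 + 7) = -1203081 / 312500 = -3.85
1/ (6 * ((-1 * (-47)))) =1/ 282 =0.00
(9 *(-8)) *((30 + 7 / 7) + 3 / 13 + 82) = -105984 / 13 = -8152.62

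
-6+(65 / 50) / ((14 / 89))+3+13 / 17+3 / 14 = 14859 / 2380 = 6.24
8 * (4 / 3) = 32 / 3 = 10.67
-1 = -1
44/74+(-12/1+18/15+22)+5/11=24927/2035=12.25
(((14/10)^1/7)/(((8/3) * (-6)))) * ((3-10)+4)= 3/80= 0.04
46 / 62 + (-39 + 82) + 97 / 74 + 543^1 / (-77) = 6712385 / 176638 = 38.00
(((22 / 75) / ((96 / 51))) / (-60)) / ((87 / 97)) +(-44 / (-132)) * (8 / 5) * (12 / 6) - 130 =-807656539 / 6264000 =-128.94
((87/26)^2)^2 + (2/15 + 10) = 928806767/6854640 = 135.50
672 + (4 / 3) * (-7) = 1988 / 3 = 662.67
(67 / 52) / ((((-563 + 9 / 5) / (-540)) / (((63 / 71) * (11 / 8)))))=31340925 / 20719504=1.51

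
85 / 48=1.77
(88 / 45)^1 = 88 / 45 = 1.96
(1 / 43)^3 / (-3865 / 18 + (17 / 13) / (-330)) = -6435 / 109859830841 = -0.00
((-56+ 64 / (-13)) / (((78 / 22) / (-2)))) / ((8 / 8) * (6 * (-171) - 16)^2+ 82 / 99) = 287496 / 9082965671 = 0.00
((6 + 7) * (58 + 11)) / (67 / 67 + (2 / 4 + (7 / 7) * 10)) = 78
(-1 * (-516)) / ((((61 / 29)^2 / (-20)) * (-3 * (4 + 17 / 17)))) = 578608 / 3721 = 155.50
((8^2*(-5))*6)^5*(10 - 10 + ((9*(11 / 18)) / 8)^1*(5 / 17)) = -89690996736000000 / 17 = -5275940984470588.24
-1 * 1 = -1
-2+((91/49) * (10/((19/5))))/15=-668/399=-1.67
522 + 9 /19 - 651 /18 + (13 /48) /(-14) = 6208921 /12768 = 486.29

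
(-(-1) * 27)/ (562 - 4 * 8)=27/ 530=0.05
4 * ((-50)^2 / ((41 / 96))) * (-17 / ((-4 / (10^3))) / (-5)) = -816000000 / 41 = -19902439.02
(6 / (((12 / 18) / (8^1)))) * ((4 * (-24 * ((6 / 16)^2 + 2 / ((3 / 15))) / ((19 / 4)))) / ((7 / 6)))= -1682208 / 133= -12648.18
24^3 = 13824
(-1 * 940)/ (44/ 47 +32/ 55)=-607475/ 981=-619.24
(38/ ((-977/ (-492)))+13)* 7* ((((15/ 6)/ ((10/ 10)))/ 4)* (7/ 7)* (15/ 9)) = 5494475/ 23448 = 234.33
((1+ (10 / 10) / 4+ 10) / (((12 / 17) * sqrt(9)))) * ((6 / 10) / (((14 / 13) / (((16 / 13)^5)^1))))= 1671168 / 199927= 8.36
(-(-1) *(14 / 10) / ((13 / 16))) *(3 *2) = 672 / 65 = 10.34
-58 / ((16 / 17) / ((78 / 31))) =-19227 / 124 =-155.06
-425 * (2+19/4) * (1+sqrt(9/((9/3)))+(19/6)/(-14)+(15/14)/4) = -11475 * sqrt(3)/4 - 95625/32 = -7957.10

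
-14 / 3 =-4.67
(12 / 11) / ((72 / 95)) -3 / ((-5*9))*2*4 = 217 / 110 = 1.97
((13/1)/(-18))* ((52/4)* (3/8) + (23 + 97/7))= -10127/336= -30.14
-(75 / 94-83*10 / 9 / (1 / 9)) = 77945 / 94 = 829.20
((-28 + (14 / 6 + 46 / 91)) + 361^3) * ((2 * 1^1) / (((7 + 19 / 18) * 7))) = 1668621.49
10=10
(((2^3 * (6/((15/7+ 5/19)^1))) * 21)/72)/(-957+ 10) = -931/151520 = -0.01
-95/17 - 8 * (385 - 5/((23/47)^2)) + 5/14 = -367407085/125902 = -2918.20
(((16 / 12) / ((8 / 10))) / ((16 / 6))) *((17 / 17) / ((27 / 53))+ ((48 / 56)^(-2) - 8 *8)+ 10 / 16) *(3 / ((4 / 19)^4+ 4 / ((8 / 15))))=-8451968455 / 563134176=-15.01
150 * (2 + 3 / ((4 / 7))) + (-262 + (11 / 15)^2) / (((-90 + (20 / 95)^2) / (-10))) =1546721837 / 1461330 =1058.43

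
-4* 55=-220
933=933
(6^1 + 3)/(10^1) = 9/10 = 0.90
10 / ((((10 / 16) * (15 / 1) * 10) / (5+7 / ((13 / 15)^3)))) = 55376 / 32955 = 1.68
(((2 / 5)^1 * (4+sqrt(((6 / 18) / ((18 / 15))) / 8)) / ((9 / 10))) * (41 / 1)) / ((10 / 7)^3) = 26.17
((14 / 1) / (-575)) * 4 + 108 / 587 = 29228 / 337525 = 0.09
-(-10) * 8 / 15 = 16 / 3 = 5.33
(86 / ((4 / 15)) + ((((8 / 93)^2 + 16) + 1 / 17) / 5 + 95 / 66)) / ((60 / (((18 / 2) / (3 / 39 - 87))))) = -6878619449 / 12184134600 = -0.56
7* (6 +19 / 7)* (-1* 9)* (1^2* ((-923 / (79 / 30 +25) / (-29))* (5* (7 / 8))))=-266031675 / 96164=-2766.44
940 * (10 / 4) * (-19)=-44650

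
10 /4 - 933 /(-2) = 469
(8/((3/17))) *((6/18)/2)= 68/9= 7.56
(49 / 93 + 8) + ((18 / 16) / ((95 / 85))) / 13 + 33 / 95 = 8.95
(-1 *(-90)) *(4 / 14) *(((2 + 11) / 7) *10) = 23400 / 49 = 477.55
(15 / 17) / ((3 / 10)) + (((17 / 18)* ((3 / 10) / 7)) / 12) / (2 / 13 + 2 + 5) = 23439757 / 7968240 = 2.94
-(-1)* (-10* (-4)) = 40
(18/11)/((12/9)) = 1.23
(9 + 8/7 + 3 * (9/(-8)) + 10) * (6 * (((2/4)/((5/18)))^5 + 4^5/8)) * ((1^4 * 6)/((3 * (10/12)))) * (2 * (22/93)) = 56898205452/3390625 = 16781.04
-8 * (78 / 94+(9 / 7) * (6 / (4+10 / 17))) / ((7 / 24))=-2062080 / 29939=-68.88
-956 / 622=-478 / 311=-1.54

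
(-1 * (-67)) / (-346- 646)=-67 / 992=-0.07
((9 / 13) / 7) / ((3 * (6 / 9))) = 0.05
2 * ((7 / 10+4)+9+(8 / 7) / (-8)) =949 / 35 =27.11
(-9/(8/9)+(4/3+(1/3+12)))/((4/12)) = 85/8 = 10.62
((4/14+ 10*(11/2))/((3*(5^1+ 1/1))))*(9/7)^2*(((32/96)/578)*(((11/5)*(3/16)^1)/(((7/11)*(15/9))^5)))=1499394312009/1666027489000000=0.00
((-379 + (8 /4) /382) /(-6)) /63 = 36194 /36099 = 1.00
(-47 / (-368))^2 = 2209 / 135424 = 0.02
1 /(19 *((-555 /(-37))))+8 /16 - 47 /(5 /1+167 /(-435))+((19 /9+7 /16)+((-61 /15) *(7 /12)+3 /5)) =-8.90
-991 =-991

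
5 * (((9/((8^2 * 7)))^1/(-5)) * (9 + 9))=-81/224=-0.36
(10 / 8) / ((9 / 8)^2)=0.99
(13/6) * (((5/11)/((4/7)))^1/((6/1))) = 455/1584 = 0.29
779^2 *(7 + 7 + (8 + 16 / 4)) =15777866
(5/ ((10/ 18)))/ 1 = 9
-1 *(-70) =70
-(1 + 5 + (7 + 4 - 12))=-5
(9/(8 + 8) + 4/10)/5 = 77/400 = 0.19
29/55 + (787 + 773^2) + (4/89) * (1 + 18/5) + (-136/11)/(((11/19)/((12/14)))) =225507652521/376915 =598298.43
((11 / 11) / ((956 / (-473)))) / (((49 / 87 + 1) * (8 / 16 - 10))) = 41151 / 1235152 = 0.03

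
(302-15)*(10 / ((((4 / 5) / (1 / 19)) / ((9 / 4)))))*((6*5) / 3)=322875 / 76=4248.36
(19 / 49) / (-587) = -19 / 28763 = -0.00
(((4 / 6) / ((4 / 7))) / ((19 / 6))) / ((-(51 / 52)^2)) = -0.38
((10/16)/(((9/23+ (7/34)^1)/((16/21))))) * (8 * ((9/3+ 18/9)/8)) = 39100/9807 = 3.99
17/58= 0.29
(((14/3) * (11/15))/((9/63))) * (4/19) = 4312/855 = 5.04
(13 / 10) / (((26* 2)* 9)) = 1 / 360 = 0.00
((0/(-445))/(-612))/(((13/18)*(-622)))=0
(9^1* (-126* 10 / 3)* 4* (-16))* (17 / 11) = 373876.36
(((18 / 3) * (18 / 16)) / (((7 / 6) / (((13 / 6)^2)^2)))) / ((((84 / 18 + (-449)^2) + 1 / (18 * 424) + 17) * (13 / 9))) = 9431721 / 21542978702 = 0.00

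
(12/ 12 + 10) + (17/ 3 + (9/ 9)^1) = 53/ 3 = 17.67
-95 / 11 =-8.64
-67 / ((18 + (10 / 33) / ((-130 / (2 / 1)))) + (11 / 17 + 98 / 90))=-7329465 / 2158504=-3.40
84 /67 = 1.25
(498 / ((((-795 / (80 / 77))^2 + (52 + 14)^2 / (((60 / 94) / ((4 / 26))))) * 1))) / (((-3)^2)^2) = 2762240 / 263530493523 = 0.00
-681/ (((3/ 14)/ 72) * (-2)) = 114408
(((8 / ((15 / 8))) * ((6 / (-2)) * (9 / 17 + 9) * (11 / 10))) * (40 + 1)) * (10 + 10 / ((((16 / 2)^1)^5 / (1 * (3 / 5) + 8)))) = -5986809873 / 108800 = -55025.83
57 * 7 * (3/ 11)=1197/ 11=108.82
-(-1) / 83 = 1 / 83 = 0.01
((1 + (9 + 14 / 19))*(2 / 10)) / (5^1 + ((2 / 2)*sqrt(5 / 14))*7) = 136 / 95 - 68*sqrt(70) / 475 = 0.23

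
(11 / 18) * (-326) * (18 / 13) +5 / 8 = -28623 / 104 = -275.22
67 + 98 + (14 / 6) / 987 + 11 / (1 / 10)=116326 / 423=275.00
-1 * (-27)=27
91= 91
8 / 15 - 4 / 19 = 92 / 285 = 0.32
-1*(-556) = 556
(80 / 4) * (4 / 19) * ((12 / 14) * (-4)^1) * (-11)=21120 / 133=158.80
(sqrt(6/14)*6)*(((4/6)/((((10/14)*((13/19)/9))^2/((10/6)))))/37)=272916*sqrt(21)/31265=40.00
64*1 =64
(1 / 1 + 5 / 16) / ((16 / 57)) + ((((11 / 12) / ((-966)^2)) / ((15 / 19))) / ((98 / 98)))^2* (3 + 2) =13191910644930833 / 2821327589888640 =4.68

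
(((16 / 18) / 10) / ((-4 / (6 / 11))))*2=-4 / 165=-0.02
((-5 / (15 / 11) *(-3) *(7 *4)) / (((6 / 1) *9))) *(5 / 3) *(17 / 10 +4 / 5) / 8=1925 / 648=2.97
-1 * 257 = -257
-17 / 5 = -3.40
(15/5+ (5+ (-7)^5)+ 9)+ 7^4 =-14389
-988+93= -895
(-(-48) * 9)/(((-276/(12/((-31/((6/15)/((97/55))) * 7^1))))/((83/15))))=262944/2420635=0.11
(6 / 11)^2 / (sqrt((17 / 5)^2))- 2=-3934 / 2057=-1.91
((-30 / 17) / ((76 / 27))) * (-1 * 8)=1620 / 323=5.02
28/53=0.53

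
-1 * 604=-604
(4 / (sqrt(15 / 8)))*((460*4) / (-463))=-2944*sqrt(30) / 1389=-11.61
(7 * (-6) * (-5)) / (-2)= -105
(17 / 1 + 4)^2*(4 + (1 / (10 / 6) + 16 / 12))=13083 / 5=2616.60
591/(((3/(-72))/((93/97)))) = -1319112/97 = -13599.09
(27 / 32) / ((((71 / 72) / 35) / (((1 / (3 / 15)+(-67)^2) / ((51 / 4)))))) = 10555.50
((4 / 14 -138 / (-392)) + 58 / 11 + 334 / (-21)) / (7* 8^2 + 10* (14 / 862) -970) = 27861133 / 1454730816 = 0.02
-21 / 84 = -1 / 4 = -0.25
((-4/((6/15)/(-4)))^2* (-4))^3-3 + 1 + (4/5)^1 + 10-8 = -1310719999996/5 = -262143999999.20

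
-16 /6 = -8 /3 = -2.67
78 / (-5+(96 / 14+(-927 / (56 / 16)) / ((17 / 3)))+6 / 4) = -2652 / 1475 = -1.80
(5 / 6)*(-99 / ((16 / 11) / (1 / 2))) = -1815 / 64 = -28.36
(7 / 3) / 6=7 / 18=0.39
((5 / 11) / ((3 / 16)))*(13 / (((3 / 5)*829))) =5200 / 82071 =0.06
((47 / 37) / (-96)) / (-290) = 47 / 1030080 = 0.00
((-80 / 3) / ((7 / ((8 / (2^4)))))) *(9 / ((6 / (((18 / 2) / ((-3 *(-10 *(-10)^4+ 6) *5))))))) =-6 / 349979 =-0.00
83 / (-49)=-83 / 49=-1.69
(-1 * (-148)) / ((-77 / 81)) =-11988 / 77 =-155.69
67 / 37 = 1.81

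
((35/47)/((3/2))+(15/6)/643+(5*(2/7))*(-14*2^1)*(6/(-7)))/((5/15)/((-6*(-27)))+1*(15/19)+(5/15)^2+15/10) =67951951785/4693381742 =14.48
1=1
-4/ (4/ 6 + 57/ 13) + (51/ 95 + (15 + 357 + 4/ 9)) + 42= 69763993/ 168435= 414.19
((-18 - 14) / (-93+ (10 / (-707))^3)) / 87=11308583776 / 2859304816113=0.00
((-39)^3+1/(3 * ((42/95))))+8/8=-59317.25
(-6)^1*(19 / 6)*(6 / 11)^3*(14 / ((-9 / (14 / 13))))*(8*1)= 715008 / 17303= 41.32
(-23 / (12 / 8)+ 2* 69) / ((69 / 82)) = 1312 / 9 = 145.78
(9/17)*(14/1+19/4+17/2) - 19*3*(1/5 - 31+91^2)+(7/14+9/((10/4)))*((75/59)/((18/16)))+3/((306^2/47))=-2164887574193/4603770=-470242.34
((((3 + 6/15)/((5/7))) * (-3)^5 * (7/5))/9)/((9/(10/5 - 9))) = 17493/125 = 139.94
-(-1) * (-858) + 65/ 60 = -856.92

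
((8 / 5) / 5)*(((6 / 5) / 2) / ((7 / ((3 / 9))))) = 8 / 875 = 0.01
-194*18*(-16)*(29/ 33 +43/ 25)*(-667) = -26633213952/ 275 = -96848050.73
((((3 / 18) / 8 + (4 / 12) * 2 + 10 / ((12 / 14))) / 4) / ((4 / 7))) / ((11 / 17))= 70567 / 8448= 8.35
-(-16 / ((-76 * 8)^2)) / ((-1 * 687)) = -1 / 15872448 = -0.00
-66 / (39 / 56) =-1232 / 13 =-94.77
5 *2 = 10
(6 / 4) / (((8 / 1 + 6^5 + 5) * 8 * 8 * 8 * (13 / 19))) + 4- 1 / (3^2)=3629051393 / 933184512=3.89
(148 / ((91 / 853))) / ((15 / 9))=378732 / 455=832.38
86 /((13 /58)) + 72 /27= 15068 /39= 386.36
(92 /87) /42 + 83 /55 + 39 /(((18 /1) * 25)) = 1628797 /1004850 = 1.62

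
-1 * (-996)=996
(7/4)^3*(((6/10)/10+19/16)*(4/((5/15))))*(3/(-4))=-1540413/25600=-60.17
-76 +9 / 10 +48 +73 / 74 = -4831 / 185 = -26.11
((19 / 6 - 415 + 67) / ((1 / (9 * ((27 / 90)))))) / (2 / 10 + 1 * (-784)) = 18621 / 15676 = 1.19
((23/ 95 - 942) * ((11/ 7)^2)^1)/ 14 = -166.11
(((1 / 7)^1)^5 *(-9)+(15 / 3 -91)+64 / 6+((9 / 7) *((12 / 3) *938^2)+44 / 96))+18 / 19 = 11559440927941 / 2554664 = 4524838.07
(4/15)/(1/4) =1.07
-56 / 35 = -8 / 5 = -1.60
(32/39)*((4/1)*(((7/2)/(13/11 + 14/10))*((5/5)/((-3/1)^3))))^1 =-12320/74763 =-0.16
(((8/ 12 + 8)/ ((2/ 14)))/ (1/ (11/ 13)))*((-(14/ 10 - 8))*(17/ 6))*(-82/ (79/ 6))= -2361436/ 395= -5978.32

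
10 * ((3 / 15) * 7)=14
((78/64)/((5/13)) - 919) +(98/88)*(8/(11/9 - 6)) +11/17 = -1179838413/1286560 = -917.05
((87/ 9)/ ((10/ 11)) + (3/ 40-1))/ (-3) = -233/ 72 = -3.24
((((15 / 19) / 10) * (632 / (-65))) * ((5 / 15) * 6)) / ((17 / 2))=-3792 / 20995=-0.18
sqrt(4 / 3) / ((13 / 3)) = 0.27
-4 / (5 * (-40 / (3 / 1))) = 3 / 50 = 0.06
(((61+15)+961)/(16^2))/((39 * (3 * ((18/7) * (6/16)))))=7259/202176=0.04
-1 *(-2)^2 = -4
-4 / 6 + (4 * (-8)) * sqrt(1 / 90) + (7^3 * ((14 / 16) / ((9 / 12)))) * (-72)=-86438 / 3 - 16 * sqrt(10) / 15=-28816.04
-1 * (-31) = 31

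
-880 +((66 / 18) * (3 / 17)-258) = -19335 / 17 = -1137.35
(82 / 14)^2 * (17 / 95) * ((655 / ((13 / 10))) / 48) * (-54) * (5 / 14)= -842307075 / 677768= -1242.77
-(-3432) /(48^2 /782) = 55913 /48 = 1164.85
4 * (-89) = -356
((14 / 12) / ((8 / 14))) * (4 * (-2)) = -49 / 3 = -16.33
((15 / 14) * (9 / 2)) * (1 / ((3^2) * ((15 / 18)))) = 9 / 14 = 0.64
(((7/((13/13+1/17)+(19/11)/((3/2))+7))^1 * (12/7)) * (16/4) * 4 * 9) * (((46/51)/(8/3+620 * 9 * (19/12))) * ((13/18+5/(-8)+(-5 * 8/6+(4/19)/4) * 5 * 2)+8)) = -2892810096/2602860749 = -1.11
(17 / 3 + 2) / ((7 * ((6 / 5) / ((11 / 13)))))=1265 / 1638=0.77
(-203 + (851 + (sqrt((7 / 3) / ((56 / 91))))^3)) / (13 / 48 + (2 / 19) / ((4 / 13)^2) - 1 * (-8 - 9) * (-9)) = -590976 / 138275 - 1729 * sqrt(546) / 829650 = -4.32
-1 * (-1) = 1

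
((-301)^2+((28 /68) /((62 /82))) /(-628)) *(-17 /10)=-154021.70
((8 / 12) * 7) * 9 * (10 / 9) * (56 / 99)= 7840 / 297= 26.40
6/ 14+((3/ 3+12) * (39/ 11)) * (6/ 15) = 7263/ 385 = 18.86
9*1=9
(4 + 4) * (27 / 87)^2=648 / 841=0.77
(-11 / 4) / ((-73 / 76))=209 / 73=2.86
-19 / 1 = -19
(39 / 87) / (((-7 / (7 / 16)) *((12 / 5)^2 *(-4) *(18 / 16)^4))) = 1300 / 1712421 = 0.00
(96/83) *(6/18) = 32/83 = 0.39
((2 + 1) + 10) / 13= 1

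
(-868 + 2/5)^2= 18818244/25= 752729.76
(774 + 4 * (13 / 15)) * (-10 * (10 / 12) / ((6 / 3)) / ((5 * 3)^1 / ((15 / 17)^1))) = -1715 / 9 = -190.56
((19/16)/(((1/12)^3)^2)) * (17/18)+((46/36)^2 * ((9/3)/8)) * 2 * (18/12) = 964473361/288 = 3348865.84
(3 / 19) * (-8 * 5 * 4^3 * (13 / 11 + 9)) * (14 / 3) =-4014080 / 209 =-19206.12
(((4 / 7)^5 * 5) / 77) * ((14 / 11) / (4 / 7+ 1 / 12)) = 24576 / 3195731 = 0.01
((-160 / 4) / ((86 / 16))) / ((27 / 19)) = -6080 / 1161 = -5.24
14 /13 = 1.08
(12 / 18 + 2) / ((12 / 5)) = 10 / 9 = 1.11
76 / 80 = 19 / 20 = 0.95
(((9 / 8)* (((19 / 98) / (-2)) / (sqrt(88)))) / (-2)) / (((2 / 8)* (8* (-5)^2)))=171* sqrt(22) / 6899200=0.00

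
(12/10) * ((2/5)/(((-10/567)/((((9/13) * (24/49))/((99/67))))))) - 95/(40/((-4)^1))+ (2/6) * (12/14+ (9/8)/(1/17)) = 1417853/143000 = 9.92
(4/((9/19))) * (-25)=-1900/9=-211.11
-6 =-6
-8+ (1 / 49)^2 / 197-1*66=-35001777 / 472997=-74.00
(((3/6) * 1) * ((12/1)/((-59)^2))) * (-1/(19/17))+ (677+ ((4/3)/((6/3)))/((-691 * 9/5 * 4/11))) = 1670768063669/2467910646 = 677.00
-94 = -94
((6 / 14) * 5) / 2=15 / 14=1.07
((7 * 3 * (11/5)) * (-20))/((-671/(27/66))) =378/671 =0.56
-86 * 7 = -602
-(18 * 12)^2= -46656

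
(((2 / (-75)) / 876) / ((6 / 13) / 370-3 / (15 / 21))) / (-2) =-481 / 132687720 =-0.00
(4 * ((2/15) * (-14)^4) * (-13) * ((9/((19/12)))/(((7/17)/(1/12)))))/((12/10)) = -4851392/19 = -255336.42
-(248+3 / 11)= -2731 / 11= -248.27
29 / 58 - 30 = -59 / 2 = -29.50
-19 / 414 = -0.05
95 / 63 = 1.51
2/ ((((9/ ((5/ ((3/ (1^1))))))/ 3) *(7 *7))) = 10/ 441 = 0.02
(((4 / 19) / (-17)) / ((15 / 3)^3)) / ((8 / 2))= -0.00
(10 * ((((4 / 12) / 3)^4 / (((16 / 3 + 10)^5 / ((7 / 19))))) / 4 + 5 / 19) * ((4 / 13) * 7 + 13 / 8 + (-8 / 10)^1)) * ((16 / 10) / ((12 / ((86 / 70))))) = 7408031009379529 / 5768981765164800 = 1.28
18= 18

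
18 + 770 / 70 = 29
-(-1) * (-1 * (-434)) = 434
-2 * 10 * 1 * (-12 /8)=30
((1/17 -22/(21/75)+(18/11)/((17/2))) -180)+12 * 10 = -181061/1309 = -138.32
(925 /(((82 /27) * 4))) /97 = 24975 /31816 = 0.78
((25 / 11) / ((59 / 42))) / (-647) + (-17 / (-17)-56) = -23095715 / 419903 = -55.00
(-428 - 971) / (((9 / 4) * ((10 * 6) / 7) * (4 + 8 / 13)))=-127309 / 8100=-15.72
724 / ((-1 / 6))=-4344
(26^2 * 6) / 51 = 1352 / 17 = 79.53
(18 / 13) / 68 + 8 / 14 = 1831 / 3094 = 0.59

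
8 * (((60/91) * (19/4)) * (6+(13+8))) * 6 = 369360/91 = 4058.90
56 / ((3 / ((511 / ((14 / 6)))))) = 4088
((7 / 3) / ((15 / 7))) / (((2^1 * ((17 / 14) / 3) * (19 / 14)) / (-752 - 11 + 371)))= -1882384 / 4845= -388.52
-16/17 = -0.94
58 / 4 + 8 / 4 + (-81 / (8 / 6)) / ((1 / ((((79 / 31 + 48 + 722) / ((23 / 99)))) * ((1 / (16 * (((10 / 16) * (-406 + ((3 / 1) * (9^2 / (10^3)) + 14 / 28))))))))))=38342346603 / 577896482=66.35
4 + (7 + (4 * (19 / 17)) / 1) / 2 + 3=433 / 34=12.74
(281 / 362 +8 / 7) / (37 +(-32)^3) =-4863 / 82940354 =-0.00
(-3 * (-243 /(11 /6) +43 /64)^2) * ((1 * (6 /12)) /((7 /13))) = -336144116919 /6938624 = -48445.36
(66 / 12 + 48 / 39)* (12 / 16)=525 / 104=5.05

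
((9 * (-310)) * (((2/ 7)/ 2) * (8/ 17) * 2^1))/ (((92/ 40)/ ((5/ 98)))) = -1116000/ 134113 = -8.32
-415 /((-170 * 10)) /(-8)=-83 /2720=-0.03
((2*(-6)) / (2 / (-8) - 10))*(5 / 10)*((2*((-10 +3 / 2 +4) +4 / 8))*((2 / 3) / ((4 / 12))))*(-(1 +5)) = 2304 / 41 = 56.20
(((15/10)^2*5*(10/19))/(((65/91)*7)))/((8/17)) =765/304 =2.52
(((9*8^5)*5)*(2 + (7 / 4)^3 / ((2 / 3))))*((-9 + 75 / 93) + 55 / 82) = -141540796800 / 1271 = -111361759.87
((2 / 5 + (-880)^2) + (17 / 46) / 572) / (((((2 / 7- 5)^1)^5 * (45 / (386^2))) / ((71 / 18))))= -1509493842807993531559 / 347534030457900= -4343441.82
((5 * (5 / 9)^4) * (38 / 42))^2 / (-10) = -705078125 / 37967207922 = -0.02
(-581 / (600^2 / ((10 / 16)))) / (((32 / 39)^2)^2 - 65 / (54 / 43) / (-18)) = -448036407 / 1478574512000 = -0.00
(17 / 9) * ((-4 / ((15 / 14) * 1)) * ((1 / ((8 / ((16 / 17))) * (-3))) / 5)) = 0.06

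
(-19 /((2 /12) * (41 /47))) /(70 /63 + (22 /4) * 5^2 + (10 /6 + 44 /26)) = -1253772 /1362061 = -0.92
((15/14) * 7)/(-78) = -5/52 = -0.10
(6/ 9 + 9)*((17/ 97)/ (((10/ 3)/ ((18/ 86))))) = 4437/ 41710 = 0.11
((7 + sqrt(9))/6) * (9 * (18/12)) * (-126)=-2835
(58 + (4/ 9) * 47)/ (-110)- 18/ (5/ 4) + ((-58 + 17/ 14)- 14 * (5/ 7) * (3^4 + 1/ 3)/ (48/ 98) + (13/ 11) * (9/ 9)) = -1731.28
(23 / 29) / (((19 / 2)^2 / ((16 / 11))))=1472 / 115159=0.01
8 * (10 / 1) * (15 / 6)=200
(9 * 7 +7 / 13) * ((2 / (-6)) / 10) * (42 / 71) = -5782 / 4615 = -1.25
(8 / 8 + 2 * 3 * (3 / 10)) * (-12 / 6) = -28 / 5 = -5.60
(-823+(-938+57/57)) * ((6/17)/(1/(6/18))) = -3520/17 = -207.06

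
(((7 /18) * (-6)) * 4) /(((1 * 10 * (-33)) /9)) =14 /55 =0.25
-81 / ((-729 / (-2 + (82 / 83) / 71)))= -11704 / 53037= -0.22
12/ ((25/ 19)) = 228/ 25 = 9.12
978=978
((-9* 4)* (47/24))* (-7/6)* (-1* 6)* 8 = -3948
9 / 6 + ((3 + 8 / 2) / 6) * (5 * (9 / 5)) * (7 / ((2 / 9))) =1329 / 4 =332.25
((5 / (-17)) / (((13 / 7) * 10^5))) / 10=-7 / 44200000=-0.00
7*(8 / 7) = 8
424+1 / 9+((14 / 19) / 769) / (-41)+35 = 2475278606 / 5391459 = 459.11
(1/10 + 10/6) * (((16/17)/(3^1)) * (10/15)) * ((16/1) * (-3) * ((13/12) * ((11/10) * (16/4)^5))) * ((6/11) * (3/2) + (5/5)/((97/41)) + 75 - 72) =-4086464512/44523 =-91783.22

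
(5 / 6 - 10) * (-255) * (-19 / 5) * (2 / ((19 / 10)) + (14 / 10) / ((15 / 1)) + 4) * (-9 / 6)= 1371271 / 20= 68563.55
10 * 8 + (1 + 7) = 88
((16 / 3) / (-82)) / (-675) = 8 / 83025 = 0.00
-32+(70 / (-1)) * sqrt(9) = -242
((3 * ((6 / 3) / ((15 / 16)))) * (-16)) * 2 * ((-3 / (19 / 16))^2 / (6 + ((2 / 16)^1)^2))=-150994944 / 694925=-217.28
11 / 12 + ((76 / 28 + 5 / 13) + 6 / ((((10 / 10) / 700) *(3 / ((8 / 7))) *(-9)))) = -569245 / 3276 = -173.76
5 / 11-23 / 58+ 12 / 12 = 675 / 638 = 1.06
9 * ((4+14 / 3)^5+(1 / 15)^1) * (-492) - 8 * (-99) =-9742705964 / 45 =-216504576.98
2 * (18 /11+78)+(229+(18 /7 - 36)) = 354.84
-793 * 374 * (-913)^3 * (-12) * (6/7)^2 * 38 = -3705309292096361664/49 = -75618556981558401.31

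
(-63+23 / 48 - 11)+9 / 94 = -165647 / 2256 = -73.43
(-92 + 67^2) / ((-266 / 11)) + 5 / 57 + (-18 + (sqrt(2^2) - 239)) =-436.74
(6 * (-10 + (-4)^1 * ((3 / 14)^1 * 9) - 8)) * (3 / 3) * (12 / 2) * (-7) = 6480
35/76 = 0.46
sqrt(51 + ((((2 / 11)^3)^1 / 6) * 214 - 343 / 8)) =sqrt(17581938) / 1452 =2.89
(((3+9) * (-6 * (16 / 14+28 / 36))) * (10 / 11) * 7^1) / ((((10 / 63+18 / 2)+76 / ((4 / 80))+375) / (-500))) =13860000 / 59981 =231.07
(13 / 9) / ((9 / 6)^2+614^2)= 52 / 13571937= 0.00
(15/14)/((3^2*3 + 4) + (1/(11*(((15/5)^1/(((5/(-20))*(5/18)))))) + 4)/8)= 142560/4191229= 0.03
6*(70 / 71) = 420 / 71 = 5.92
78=78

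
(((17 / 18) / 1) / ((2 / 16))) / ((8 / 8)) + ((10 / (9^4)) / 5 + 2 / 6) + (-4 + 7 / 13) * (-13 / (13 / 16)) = 5396813 / 85293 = 63.27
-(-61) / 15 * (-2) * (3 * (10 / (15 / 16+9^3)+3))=-4294034 / 58395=-73.53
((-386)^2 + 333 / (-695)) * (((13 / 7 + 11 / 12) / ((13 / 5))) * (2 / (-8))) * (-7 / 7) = 24127589671 / 607152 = 39738.96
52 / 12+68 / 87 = 445 / 87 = 5.11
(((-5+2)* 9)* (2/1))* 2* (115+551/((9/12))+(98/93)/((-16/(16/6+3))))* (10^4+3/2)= -917374521.02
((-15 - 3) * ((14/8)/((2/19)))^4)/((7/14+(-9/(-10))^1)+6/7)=-98563727115/161792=-609200.25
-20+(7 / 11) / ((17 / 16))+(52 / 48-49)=-151061 / 2244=-67.32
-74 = -74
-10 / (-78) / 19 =5 / 741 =0.01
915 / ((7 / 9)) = 8235 / 7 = 1176.43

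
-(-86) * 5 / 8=215 / 4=53.75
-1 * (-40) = 40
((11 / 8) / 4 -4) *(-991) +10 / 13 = 1507631 / 416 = 3624.11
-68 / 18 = -3.78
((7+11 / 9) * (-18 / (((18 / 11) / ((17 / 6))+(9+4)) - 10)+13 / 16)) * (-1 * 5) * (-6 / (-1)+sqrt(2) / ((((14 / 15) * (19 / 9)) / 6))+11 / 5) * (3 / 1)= 375948675 * sqrt(2) / 237272+22835401 / 5352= 6507.47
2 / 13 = 0.15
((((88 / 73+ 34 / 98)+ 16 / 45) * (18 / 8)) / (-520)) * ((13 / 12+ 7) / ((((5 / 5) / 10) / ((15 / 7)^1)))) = -29790349 / 20832448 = -1.43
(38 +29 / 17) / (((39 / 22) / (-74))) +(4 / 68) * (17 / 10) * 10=-366079 / 221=-1656.47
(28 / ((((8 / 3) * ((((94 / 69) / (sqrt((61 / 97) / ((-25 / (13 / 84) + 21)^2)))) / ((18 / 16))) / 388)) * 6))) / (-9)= -299 * sqrt(5917) / 65424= -0.35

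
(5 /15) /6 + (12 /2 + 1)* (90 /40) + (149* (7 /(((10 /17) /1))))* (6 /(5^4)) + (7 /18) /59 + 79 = 247432519 /2212500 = 111.83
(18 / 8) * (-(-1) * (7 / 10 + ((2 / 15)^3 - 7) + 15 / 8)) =-119411 / 12000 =-9.95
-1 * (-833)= 833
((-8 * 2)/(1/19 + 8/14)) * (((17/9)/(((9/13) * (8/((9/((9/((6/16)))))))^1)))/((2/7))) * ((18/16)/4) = -205751/63744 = -3.23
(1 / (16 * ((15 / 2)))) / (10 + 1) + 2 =2641 / 1320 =2.00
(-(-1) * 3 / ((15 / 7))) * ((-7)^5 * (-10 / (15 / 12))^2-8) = -7529592 / 5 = -1505918.40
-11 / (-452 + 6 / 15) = 55 / 2258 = 0.02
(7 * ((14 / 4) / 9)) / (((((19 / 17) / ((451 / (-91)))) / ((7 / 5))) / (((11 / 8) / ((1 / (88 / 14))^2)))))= -10204777 / 11115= -918.11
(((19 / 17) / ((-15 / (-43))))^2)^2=445541565121 / 4228250625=105.37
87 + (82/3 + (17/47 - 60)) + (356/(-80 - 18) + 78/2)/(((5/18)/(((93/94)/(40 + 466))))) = 54.94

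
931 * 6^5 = 7239456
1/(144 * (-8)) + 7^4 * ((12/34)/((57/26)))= 143829181/372096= 386.54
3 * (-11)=-33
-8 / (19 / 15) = -120 / 19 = -6.32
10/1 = 10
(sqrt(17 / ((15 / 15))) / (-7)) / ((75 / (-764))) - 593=-593+764* sqrt(17) / 525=-587.00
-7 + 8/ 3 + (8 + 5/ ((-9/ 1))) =28/ 9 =3.11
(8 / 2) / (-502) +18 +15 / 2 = 12797 / 502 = 25.49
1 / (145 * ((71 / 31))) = 31 / 10295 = 0.00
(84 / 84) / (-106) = -1 / 106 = -0.01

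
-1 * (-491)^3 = 118370771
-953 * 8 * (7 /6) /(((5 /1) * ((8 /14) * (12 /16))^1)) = -186788 /45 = -4150.84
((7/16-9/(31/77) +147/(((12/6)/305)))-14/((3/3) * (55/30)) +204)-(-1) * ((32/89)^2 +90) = 980250715723/43216976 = 22682.08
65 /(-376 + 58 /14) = -455 /2603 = -0.17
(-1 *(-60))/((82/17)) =510/41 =12.44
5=5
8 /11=0.73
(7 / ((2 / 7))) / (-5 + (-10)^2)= 49 / 190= 0.26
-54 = -54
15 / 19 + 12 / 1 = 243 / 19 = 12.79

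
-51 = -51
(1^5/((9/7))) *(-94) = -658/9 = -73.11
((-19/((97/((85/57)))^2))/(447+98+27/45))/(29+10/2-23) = -36125/48281041512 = -0.00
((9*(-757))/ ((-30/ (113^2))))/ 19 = 28998399/ 190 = 152623.15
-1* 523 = -523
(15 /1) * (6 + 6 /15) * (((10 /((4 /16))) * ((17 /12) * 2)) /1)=10880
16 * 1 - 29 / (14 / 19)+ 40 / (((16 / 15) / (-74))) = -39177 / 14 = -2798.36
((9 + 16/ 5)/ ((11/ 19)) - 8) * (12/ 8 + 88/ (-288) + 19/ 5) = 646381/ 9900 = 65.29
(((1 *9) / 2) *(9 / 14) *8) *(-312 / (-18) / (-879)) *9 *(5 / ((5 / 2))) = -16848 / 2051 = -8.21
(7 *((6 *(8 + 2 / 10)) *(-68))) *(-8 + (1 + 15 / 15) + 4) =234192 / 5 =46838.40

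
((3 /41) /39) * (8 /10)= 4 /2665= 0.00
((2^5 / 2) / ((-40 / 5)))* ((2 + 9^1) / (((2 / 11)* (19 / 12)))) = -1452 / 19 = -76.42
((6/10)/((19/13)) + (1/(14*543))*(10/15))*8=3558496/1083285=3.28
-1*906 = -906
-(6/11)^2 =-36/121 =-0.30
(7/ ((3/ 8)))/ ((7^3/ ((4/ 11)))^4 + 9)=14336/ 607950857736435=0.00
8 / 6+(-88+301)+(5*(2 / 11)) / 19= 134417 / 627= 214.38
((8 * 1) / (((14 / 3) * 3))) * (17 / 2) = 4.86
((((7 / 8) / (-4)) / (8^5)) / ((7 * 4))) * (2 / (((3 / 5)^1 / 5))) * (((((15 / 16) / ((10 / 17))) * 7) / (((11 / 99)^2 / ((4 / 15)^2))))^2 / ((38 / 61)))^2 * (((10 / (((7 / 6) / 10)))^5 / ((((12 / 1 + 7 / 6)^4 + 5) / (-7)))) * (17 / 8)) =399752900.09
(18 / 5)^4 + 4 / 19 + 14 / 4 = 4077213 / 23750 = 171.67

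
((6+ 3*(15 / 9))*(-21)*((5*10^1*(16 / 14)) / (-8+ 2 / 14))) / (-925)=-336 / 185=-1.82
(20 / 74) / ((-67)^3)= -10 / 11128231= -0.00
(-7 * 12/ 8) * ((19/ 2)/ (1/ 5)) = -1995/ 4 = -498.75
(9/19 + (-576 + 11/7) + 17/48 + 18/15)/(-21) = 18271031/670320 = 27.26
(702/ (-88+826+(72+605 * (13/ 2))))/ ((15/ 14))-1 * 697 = -4721239/ 6775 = -696.86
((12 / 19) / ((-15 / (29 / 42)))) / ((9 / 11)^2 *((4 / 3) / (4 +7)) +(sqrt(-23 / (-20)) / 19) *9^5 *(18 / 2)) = 23468192 / 8950547275993223649-49936761468 *sqrt(115) / 552502918271186645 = -0.00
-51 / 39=-17 / 13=-1.31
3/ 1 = 3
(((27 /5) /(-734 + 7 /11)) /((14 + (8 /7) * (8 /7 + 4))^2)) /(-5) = 237699 /63774744100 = 0.00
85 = 85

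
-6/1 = -6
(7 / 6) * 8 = 28 / 3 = 9.33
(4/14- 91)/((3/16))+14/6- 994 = -30985/21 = -1475.48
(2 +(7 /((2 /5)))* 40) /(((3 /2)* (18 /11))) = 286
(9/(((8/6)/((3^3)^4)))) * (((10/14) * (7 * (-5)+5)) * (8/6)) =-717445350/7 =-102492192.86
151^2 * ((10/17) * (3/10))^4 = 1846881/83521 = 22.11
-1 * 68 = -68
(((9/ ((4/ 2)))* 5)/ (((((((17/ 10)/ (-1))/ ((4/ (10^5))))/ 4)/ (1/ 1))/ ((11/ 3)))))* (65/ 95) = -429/ 80750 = -0.01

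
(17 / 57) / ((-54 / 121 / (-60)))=20570 / 513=40.10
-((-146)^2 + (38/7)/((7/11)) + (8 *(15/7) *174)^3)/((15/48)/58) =-8447725785699392/1715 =-4925787630145.42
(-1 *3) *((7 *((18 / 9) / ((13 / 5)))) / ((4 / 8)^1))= -420 / 13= -32.31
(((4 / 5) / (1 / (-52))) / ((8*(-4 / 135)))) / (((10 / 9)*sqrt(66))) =1053*sqrt(66) / 440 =19.44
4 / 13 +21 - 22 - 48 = -633 / 13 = -48.69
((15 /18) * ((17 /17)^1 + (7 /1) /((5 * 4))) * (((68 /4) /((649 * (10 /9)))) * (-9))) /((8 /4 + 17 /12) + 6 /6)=-37179 /687940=-0.05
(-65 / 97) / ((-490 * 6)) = 13 / 57036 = 0.00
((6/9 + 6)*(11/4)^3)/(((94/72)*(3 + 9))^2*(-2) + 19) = -19965/67952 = -0.29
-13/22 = -0.59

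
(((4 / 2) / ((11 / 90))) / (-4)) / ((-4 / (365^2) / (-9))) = -53956125 / 44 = -1226275.57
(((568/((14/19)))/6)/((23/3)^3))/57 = 426/85169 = 0.01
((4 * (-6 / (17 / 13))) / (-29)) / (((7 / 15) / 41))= 55.60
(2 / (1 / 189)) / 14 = 27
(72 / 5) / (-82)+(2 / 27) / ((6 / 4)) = -2096 / 16605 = -0.13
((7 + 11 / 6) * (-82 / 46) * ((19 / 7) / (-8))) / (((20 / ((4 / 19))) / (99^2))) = 7099191 / 12880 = 551.18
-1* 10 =-10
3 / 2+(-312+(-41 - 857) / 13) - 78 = -11897 / 26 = -457.58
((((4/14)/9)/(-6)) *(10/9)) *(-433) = 4330/1701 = 2.55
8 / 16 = 1 / 2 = 0.50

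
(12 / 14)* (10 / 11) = 60 / 77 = 0.78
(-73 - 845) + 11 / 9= -8251 / 9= -916.78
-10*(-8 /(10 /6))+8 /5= 248 /5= 49.60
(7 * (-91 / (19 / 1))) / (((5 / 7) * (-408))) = 4459 / 38760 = 0.12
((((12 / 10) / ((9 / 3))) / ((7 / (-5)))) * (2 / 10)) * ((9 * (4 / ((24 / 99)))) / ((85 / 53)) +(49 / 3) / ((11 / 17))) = -661063 / 98175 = -6.73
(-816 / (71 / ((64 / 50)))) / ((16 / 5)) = -1632 / 355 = -4.60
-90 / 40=-9 / 4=-2.25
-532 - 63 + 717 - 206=-84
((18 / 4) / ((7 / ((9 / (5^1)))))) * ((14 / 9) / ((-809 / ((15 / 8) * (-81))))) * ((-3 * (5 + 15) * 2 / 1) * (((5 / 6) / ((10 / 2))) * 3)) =-32805 / 1618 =-20.28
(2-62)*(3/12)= -15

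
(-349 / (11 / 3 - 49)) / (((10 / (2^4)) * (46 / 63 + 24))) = 65961 / 132430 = 0.50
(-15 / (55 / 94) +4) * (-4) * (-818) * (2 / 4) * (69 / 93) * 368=-3295610752 / 341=-9664547.66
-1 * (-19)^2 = -361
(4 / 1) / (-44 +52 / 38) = -38 / 405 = -0.09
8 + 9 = 17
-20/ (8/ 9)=-45/ 2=-22.50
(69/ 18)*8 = 92/ 3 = 30.67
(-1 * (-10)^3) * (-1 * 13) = -13000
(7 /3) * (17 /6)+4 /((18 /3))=131 /18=7.28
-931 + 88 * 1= -843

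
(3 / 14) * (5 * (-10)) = -75 / 7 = -10.71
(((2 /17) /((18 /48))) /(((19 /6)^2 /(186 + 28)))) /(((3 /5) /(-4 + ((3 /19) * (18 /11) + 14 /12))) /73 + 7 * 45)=16141900160 /759454799427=0.02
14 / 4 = 7 / 2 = 3.50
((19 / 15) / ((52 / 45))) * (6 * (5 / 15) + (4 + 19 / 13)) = 8.18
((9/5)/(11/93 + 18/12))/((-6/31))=-8649/1505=-5.75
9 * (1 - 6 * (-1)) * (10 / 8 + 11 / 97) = 33327 / 388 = 85.89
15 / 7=2.14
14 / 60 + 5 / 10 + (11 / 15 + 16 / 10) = 46 / 15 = 3.07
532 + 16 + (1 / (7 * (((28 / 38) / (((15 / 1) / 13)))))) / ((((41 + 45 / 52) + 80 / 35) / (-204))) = 20510692 / 37499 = 546.97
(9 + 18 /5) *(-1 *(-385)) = 4851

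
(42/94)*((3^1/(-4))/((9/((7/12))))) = -49/2256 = -0.02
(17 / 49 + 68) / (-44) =-3349 / 2156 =-1.55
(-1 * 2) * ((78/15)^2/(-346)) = 676/4325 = 0.16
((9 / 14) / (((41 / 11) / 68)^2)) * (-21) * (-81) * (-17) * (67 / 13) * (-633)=20185446084.06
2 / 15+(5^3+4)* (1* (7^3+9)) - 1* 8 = 681002 / 15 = 45400.13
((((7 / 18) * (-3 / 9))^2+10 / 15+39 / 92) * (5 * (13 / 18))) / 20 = 482755 / 2414448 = 0.20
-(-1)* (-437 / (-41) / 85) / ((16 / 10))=437 / 5576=0.08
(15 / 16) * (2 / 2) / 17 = 15 / 272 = 0.06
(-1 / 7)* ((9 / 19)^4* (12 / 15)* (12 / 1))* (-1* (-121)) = -38106288 / 4561235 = -8.35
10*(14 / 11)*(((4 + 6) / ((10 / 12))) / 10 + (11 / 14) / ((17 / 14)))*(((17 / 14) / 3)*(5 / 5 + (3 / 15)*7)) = 1256 / 55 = 22.84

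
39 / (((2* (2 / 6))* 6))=39 / 4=9.75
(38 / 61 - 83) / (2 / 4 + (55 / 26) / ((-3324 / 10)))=-217140300 / 1301191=-166.88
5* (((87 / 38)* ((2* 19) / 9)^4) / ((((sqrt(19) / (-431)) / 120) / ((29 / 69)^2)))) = -6071534238400* sqrt(19) / 3470769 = -7625170.15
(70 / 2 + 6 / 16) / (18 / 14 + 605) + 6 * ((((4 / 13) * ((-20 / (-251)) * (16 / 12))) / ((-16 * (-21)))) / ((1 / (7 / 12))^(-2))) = 2282340869 / 37999383968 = 0.06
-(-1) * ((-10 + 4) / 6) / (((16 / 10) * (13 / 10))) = -25 / 52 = -0.48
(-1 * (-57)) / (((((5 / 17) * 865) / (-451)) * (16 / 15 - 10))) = 1311057 / 115910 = 11.31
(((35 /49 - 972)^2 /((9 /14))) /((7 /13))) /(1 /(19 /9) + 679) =11417921047 /2846655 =4011.00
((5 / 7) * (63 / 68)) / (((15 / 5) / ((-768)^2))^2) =434865438720 / 17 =25580319924.71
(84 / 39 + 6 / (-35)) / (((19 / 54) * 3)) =16236 / 8645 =1.88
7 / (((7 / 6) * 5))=6 / 5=1.20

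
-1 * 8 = -8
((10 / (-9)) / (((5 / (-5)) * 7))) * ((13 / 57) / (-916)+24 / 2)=1.90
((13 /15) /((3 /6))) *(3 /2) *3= 39 /5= 7.80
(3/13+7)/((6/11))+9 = 868/39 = 22.26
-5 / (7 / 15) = -75 / 7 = -10.71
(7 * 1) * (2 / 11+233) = 17955 / 11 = 1632.27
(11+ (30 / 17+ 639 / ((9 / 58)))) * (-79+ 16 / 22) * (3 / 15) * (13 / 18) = -262002013 / 5610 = -46702.68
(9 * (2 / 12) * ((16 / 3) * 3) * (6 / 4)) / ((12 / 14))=42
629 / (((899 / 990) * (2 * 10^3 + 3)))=622710 / 1800697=0.35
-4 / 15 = -0.27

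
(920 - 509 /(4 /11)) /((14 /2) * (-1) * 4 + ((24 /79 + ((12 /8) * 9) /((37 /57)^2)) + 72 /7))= -1452792383 /44298710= -32.80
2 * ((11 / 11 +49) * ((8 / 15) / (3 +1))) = 40 / 3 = 13.33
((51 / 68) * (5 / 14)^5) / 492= 0.00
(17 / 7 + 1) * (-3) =-72 / 7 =-10.29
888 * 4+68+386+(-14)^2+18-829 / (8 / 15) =2665.62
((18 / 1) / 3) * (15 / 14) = 45 / 7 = 6.43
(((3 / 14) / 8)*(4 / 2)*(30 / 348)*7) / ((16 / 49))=735 / 7424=0.10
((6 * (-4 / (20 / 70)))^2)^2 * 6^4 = 64524128256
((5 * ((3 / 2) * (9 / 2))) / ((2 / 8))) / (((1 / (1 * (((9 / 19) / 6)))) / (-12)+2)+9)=13.58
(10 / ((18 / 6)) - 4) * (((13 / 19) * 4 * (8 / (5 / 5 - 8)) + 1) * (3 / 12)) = 283 / 798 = 0.35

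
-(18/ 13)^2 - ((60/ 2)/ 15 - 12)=1366/ 169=8.08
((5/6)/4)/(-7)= -5/168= -0.03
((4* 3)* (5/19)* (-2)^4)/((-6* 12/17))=-680/57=-11.93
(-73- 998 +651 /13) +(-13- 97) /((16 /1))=-106891 /104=-1027.80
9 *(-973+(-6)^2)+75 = -8358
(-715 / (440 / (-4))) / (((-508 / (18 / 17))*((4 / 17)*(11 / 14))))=-819 / 11176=-0.07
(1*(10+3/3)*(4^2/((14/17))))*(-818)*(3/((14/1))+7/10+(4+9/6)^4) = -39231725401/245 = -160129491.43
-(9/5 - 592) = 2951/5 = 590.20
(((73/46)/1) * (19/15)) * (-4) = -2774/345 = -8.04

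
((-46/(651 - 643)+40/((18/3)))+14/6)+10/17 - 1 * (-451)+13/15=464819/1020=455.70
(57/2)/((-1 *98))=-57/196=-0.29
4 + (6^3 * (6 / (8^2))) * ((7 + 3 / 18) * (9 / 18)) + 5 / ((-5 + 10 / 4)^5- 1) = 3864765 / 50512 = 76.51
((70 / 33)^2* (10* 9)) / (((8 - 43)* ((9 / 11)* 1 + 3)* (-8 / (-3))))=-25 / 22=-1.14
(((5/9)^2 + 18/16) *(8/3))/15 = 929/3645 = 0.25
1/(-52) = -1/52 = -0.02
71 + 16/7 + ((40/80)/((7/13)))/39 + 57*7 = 19837/42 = 472.31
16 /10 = 8 /5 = 1.60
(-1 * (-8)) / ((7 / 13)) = 104 / 7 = 14.86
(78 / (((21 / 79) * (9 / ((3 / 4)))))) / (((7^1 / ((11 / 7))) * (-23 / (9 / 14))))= -33891 / 220892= -0.15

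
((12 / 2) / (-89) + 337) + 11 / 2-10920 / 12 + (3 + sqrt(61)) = -100493 / 178 + sqrt(61) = -556.76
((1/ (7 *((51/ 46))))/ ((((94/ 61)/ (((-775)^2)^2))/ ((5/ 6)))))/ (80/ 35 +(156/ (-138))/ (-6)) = 11641054355078125/ 1145766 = 10160062661.20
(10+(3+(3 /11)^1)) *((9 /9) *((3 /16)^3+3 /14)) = 462309 /157696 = 2.93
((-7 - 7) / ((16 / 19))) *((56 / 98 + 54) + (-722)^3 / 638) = 12513046695 / 1276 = 9806462.93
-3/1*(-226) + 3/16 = 10851/16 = 678.19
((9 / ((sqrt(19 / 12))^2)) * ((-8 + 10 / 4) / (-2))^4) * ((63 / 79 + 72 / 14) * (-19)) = -1298583495 / 35392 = -36691.44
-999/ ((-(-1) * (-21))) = 333/ 7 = 47.57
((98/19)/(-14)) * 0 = 0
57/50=1.14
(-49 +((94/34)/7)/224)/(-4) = 1306097/106624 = 12.25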